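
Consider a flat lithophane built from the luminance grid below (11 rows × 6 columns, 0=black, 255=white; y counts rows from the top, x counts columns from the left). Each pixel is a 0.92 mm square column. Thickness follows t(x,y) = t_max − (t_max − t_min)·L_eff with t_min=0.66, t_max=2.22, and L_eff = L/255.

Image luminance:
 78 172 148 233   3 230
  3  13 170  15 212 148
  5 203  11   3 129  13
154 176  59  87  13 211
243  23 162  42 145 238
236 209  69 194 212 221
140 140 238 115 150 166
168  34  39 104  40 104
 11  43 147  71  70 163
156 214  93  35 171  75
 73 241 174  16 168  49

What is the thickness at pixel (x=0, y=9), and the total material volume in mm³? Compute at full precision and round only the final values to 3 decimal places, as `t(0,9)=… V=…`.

span = t_max - t_min = 2.22 - 0.66 = 1.560
L(0,9) = 156, L_eff = 156/255 = 0.611765
t(0,9) = 2.22 - 1.560·0.611765 = 1.266
Σt over all 11·6 pixels = 208772/2125 ≈ 98.2456471
V = pitch²·Σt = 0.92²·208772/2125 = 83.155

t(0,9)=1.266 V=83.155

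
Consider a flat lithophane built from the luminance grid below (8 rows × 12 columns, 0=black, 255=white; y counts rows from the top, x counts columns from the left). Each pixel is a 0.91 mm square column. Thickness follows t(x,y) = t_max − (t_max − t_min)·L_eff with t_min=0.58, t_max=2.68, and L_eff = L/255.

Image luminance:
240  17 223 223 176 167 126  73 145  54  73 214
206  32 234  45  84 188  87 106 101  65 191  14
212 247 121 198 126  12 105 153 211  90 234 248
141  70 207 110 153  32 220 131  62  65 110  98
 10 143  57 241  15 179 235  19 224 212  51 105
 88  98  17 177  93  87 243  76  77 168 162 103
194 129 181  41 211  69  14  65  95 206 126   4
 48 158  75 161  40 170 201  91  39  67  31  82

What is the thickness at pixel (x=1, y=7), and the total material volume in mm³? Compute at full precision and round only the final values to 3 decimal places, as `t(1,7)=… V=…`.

span = t_max - t_min = 2.68 - 0.58 = 2.100
L(1,7) = 158, L_eff = 158/255 = 0.619608
t(1,7) = 2.68 - 2.100·0.619608 = 1.379
Σt over all 8·12 pixels = 67981/425 ≈ 159.9552941
V = pitch²·Σt = 0.91²·67981/425 = 132.459

t(1,7)=1.379 V=132.459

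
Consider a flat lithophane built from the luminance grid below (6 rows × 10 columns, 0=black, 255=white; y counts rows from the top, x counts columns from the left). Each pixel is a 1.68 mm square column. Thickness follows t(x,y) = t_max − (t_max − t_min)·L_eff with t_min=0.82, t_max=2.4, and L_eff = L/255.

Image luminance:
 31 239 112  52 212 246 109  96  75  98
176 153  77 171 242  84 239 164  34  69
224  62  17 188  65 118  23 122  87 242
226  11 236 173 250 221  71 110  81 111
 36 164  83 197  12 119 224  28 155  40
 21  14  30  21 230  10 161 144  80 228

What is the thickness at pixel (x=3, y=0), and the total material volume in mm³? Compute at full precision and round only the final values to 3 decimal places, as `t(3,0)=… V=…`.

span = t_max - t_min = 2.4 - 0.82 = 1.580
L(3,0) = 52, L_eff = 52/255 = 0.203922
t(3,0) = 2.4 - 1.580·0.203922 = 2.078
Σt over all 6·10 pixels = 209699/2125 ≈ 98.6818824
V = pitch²·Σt = 1.68²·209699/2125 = 278.520

t(3,0)=2.078 V=278.520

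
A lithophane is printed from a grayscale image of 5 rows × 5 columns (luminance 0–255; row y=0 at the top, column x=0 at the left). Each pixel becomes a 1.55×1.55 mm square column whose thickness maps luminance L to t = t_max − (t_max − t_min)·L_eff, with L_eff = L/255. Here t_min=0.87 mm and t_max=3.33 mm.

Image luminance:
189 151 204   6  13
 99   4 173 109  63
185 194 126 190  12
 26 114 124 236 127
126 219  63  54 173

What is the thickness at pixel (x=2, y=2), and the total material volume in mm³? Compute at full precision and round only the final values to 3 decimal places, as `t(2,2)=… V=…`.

span = t_max - t_min = 3.33 - 0.87 = 2.460
L(2,2) = 126, L_eff = 126/255 = 0.494118
t(2,2) = 3.33 - 2.460·0.494118 = 2.114
Σt over all 5·5 pixels = 92653/1700 ≈ 54.5017647
V = pitch²·Σt = 1.55²·92653/1700 = 130.940

t(2,2)=2.114 V=130.940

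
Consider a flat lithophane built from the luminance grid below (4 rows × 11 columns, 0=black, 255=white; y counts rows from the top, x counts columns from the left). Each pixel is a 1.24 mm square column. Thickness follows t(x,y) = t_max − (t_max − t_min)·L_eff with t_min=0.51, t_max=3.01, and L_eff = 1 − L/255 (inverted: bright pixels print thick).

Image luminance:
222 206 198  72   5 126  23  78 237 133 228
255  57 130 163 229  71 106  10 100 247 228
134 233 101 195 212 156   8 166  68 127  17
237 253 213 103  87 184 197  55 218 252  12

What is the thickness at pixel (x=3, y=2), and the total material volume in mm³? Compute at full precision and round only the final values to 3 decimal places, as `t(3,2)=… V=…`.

span = t_max - t_min = 3.01 - 0.51 = 2.500
L(3,2) = 195, L_eff = 1 - 195/255 = 0.235294 (inverted)
t(3,2) = 3.01 - 2.500·0.235294 = 2.422
Σt over all 4·11 pixels = 108011/1275 ≈ 84.7145098
V = pitch²·Σt = 1.24²·108011/1275 = 130.257

t(3,2)=2.422 V=130.257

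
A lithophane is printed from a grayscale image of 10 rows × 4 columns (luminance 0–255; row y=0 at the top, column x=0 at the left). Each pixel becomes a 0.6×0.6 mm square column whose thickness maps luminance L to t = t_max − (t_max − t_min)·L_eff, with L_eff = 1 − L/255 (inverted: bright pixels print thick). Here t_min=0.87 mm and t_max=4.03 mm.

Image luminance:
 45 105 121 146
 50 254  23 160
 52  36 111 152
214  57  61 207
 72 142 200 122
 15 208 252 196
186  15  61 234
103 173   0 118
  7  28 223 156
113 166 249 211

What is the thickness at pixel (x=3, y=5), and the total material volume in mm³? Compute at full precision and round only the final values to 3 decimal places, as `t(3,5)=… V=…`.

span = t_max - t_min = 4.03 - 0.87 = 3.160
L(3,5) = 196, L_eff = 1 - 196/255 = 0.231373 (inverted)
t(3,5) = 4.03 - 3.160·0.231373 = 3.299
Σt over all 10·4 pixels = 620326/6375 ≈ 97.3060392
V = pitch²·Σt = 0.6²·620326/6375 = 35.030

t(3,5)=3.299 V=35.030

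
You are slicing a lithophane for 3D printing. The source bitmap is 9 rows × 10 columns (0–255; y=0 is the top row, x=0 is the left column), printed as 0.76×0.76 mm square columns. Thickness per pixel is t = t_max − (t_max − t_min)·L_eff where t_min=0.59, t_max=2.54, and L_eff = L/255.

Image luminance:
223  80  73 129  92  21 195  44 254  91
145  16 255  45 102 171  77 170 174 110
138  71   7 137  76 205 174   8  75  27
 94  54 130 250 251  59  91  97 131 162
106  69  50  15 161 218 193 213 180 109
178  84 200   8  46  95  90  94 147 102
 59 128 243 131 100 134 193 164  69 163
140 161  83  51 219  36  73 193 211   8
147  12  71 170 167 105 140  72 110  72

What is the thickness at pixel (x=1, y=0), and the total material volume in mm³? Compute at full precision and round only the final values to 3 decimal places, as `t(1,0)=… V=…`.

span = t_max - t_min = 2.54 - 0.59 = 1.950
L(1,0) = 80, L_eff = 80/255 = 0.313725
t(1,0) = 2.54 - 1.950·0.313725 = 1.928
Σt over all 9·10 pixels = 249689/1700 ≈ 146.8758824
V = pitch²·Σt = 0.76²·249689/1700 = 84.836

t(1,0)=1.928 V=84.836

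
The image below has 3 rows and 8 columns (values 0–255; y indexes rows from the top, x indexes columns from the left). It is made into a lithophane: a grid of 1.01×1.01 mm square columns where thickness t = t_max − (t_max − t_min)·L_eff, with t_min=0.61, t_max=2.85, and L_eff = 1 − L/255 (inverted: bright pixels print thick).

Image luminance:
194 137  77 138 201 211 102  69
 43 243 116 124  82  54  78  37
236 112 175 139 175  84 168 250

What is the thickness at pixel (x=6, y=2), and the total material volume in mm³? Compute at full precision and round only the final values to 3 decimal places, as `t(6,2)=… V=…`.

t(6,2)=2.086 V=44.012

span = t_max - t_min = 2.85 - 0.61 = 2.240
L(6,2) = 168, L_eff = 1 - 168/255 = 0.341176 (inverted)
t(6,2) = 2.85 - 2.240·0.341176 = 2.086
Σt over all 3·8 pixels = 11002/255 ≈ 43.1450980
V = pitch²·Σt = 1.01²·11002/255 = 44.012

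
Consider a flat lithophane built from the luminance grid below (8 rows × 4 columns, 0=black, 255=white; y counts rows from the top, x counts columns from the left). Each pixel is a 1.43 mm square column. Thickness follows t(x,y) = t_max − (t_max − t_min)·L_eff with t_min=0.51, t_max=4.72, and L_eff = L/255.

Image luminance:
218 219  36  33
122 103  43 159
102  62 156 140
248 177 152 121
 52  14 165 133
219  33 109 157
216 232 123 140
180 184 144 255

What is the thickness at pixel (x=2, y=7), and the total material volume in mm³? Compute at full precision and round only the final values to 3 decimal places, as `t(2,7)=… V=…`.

t(2,7)=2.343 V=158.727

span = t_max - t_min = 4.72 - 0.51 = 4.210
L(2,7) = 144, L_eff = 144/255 = 0.564706
t(2,7) = 4.72 - 4.210·0.564706 = 2.343
Σt over all 8·4 pixels = 1979333/25500 ≈ 77.6209020
V = pitch²·Σt = 1.43²·1979333/25500 = 158.727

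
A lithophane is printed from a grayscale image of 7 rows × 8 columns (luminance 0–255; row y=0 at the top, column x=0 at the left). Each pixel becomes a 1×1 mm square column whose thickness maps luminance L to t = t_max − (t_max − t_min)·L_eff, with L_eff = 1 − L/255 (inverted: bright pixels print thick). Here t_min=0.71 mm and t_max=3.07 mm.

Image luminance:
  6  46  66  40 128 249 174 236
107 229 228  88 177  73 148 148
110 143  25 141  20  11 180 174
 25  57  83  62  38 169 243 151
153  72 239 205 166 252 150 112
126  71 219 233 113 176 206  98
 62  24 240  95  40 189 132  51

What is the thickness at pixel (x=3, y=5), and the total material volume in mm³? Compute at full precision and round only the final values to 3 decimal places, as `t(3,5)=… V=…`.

span = t_max - t_min = 3.07 - 0.71 = 2.360
L(3,5) = 233, L_eff = 1 - 233/255 = 0.086275 (inverted)
t(3,5) = 3.07 - 2.360·0.086275 = 2.866
Σt over all 7·8 pixels = 678211/6375 ≈ 106.3860392
V = pitch²·Σt = 1²·678211/6375 = 106.386

t(3,5)=2.866 V=106.386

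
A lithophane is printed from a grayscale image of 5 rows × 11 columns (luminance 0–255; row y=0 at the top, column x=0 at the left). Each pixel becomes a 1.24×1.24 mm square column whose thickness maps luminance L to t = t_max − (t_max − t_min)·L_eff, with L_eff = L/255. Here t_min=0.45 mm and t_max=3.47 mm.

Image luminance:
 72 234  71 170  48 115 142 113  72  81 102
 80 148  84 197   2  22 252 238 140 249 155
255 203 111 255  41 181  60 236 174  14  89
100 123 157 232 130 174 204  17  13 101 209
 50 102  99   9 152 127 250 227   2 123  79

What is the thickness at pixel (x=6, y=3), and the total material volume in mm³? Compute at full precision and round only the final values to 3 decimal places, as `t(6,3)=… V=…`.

span = t_max - t_min = 3.47 - 0.45 = 3.020
L(6,3) = 204, L_eff = 204/255 = 0.800000
t(6,3) = 3.47 - 3.020·0.800000 = 1.054
Σt over all 5·11 pixels = 908901/8500 ≈ 106.9295294
V = pitch²·Σt = 1.24²·908901/8500 = 164.415

t(6,3)=1.054 V=164.415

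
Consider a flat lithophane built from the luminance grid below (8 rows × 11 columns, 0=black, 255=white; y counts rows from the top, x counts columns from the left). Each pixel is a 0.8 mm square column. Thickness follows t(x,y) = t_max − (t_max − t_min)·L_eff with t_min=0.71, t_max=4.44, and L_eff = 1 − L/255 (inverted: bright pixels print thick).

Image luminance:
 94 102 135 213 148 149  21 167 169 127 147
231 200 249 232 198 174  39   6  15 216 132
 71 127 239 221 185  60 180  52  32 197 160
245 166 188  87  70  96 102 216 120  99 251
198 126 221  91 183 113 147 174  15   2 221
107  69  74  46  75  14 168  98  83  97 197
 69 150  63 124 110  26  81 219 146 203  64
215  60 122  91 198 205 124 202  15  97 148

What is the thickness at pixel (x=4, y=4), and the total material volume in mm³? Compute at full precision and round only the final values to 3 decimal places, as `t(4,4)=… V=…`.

t(4,4)=3.387 V=148.385

span = t_max - t_min = 4.44 - 0.71 = 3.730
L(4,4) = 183, L_eff = 1 - 183/255 = 0.282353 (inverted)
t(4,4) = 4.44 - 3.730·0.282353 = 3.387
Σt over all 8·11 pixels = 5912207/25500 ≈ 231.8512549
V = pitch²·Σt = 0.8²·5912207/25500 = 148.385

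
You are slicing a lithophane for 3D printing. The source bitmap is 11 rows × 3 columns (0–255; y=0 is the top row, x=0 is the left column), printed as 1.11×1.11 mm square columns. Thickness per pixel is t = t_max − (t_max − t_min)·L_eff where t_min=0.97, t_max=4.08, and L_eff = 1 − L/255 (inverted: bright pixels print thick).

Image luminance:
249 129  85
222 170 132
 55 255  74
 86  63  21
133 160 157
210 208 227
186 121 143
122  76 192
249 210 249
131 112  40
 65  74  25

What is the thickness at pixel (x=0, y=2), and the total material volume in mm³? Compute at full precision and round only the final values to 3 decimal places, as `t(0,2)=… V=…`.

span = t_max - t_min = 4.08 - 0.97 = 3.110
L(0,2) = 55, L_eff = 1 - 55/255 = 0.784314 (inverted)
t(0,2) = 4.08 - 3.110·0.784314 = 1.641
Σt over all 11·3 pixels = 564124/6375 ≈ 88.4900392
V = pitch²·Σt = 1.11²·564124/6375 = 109.029

t(0,2)=1.641 V=109.029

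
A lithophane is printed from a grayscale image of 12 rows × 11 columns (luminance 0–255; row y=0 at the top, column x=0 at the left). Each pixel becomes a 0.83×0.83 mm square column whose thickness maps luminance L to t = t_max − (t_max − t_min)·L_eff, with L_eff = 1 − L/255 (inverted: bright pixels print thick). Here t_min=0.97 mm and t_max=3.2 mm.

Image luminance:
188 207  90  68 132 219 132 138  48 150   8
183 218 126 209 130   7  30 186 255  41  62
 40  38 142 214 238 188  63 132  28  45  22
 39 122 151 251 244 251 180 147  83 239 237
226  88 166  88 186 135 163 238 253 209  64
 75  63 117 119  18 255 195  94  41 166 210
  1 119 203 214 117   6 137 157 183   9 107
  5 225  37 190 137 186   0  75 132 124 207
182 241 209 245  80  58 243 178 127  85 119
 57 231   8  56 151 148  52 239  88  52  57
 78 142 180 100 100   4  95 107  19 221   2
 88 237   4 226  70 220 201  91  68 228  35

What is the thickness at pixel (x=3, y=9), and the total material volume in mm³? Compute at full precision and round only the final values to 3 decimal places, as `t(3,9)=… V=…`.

span = t_max - t_min = 3.2 - 0.97 = 2.230
L(3,9) = 56, L_eff = 1 - 56/255 = 0.780392 (inverted)
t(3,9) = 3.2 - 2.230·0.780392 = 1.460
Σt over all 12·11 pixels = 7074529/25500 ≈ 277.4325098
V = pitch²·Σt = 0.83²·7074529/25500 = 191.123

t(3,9)=1.460 V=191.123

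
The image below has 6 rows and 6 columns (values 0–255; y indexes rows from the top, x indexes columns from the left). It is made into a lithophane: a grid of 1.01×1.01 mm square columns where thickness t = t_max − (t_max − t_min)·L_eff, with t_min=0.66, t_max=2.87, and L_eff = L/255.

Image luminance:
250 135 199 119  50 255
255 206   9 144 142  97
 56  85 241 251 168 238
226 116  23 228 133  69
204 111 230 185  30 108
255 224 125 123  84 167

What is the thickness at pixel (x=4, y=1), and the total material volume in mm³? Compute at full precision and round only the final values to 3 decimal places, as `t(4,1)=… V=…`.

t(4,1)=1.639 V=56.409

span = t_max - t_min = 2.87 - 0.66 = 2.210
L(4,1) = 142, L_eff = 142/255 = 0.556863
t(4,1) = 2.87 - 2.210·0.556863 = 1.639
Σt over all 6·6 pixels = 55.298
V = pitch²·Σt = 1.01²·55.298 = 56.409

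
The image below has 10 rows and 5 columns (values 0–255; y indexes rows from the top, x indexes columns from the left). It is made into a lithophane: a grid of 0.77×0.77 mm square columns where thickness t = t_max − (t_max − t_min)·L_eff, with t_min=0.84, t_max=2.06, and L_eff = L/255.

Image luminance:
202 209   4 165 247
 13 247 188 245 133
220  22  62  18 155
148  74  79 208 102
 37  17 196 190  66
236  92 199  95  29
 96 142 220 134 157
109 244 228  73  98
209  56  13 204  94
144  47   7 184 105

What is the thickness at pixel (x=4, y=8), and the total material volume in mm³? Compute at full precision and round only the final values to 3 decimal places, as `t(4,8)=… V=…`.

span = t_max - t_min = 2.06 - 0.84 = 1.220
L(4,8) = 94, L_eff = 94/255 = 0.368627
t(4,8) = 2.06 - 1.220·0.368627 = 1.610
Σt over all 10·5 pixels = 153178/2125 ≈ 72.0837647
V = pitch²·Σt = 0.77²·153178/2125 = 42.738

t(4,8)=1.610 V=42.738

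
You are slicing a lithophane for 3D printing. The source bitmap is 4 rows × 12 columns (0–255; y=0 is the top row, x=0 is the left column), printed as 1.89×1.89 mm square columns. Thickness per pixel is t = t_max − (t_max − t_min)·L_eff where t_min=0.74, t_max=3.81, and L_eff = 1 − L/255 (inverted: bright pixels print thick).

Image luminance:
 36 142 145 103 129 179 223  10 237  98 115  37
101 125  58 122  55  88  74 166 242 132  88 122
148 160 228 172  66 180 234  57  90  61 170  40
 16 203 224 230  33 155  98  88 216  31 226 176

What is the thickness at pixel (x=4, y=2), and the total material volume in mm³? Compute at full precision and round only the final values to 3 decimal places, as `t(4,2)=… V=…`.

span = t_max - t_min = 3.81 - 0.74 = 3.070
L(4,2) = 66, L_eff = 1 - 66/255 = 0.741176 (inverted)
t(4,2) = 3.81 - 3.070·0.741176 = 1.535
Σt over all 4·12 pixels = 929121/8500 ≈ 109.3083529
V = pitch²·Σt = 1.89²·929121/8500 = 390.460

t(4,2)=1.535 V=390.460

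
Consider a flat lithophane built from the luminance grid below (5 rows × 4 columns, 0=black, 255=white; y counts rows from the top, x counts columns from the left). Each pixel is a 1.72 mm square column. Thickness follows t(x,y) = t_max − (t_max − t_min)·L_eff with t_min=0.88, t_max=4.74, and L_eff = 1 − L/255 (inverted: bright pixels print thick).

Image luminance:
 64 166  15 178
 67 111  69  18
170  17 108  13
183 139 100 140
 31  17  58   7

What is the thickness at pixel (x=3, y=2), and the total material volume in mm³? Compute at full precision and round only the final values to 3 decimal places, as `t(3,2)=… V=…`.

span = t_max - t_min = 4.74 - 0.88 = 3.860
L(3,2) = 13, L_eff = 1 - 13/255 = 0.949020 (inverted)
t(3,2) = 4.74 - 3.860·0.949020 = 1.077
Σt over all 5·4 pixels = 182301/4250 ≈ 42.8943529
V = pitch²·Σt = 1.72²·182301/4250 = 126.899

t(3,2)=1.077 V=126.899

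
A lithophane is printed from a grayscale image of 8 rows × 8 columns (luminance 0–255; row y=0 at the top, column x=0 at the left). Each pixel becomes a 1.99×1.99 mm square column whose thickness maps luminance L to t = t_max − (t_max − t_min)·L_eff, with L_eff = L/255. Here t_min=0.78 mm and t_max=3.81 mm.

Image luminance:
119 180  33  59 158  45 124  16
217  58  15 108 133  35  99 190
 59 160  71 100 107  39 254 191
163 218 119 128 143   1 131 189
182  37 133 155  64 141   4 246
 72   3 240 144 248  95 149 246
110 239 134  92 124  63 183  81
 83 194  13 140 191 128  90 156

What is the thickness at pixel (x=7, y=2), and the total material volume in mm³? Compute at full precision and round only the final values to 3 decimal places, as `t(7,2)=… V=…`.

span = t_max - t_min = 3.81 - 0.78 = 3.030
L(7,2) = 191, L_eff = 191/255 = 0.749020
t(7,2) = 3.81 - 3.030·0.749020 = 1.540
Σt over all 8·8 pixels = 640299/4250 ≈ 150.6585882
V = pitch²·Σt = 1.99²·640299/4250 = 596.623

t(7,2)=1.540 V=596.623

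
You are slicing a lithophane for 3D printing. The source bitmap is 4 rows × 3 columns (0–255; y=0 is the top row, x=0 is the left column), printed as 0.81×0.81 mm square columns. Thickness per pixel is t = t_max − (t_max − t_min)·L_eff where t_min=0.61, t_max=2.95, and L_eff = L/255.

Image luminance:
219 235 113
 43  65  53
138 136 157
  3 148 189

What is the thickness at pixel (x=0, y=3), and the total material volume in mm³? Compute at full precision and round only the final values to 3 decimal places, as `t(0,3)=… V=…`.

t(0,3)=2.922 V=14.201

span = t_max - t_min = 2.95 - 0.61 = 2.340
L(0,3) = 3, L_eff = 3/255 = 0.011765
t(0,3) = 2.95 - 2.340·0.011765 = 2.922
Σt over all 4·3 pixels = 91989/4250 ≈ 21.6444706
V = pitch²·Σt = 0.81²·91989/4250 = 14.201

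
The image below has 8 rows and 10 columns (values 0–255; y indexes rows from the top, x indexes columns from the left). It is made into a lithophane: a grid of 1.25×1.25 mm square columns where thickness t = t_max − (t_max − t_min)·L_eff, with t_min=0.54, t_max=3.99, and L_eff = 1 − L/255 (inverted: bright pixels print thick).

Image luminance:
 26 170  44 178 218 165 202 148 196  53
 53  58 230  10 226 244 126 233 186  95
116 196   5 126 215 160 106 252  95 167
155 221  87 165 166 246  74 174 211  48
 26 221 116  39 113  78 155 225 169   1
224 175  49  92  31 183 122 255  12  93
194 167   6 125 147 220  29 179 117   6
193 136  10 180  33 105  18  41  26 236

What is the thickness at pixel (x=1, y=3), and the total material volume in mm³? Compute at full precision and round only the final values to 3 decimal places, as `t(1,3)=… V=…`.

t(1,3)=3.530 V=287.205

span = t_max - t_min = 3.99 - 0.54 = 3.450
L(1,3) = 221, L_eff = 1 - 221/255 = 0.133333 (inverted)
t(1,3) = 3.99 - 3.450·0.133333 = 3.530
Σt over all 8·10 pixels = 312479/1700 ≈ 183.8111765
V = pitch²·Σt = 1.25²·312479/1700 = 287.205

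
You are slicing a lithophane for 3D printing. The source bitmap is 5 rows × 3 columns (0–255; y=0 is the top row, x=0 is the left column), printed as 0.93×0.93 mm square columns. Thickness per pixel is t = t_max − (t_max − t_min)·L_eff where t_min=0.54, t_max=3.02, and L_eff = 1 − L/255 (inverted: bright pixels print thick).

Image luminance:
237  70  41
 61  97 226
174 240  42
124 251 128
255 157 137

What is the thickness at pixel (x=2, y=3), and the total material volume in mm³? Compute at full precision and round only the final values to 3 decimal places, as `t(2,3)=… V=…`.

span = t_max - t_min = 3.02 - 0.54 = 2.480
L(2,3) = 128, L_eff = 1 - 128/255 = 0.498039 (inverted)
t(2,3) = 3.02 - 2.480·0.498039 = 1.785
Σt over all 5·3 pixels = 76207/2550 ≈ 29.8850980
V = pitch²·Σt = 0.93²·76207/2550 = 25.848

t(2,3)=1.785 V=25.848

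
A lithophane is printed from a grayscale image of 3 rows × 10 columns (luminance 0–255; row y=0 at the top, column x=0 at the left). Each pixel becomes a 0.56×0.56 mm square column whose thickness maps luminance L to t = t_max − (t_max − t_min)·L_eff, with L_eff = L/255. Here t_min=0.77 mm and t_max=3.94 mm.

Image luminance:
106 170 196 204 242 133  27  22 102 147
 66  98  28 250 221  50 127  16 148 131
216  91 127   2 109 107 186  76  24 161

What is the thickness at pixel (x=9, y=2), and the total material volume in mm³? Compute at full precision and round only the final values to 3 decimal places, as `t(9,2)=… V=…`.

span = t_max - t_min = 3.94 - 0.77 = 3.170
L(9,2) = 161, L_eff = 161/255 = 0.631373
t(9,2) = 3.94 - 3.170·0.631373 = 1.939
Σt over all 3·10 pixels = 1878289/25500 ≈ 73.6583922
V = pitch²·Σt = 0.56²·1878289/25500 = 23.099

t(9,2)=1.939 V=23.099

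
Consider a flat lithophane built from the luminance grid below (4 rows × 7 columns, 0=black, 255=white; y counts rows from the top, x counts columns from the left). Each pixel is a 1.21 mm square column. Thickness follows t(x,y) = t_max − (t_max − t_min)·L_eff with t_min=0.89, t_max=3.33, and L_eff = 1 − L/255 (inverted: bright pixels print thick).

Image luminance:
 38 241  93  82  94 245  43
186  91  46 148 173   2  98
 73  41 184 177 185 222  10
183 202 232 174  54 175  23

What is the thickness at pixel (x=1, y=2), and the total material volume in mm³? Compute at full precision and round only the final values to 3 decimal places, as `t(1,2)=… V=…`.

t(1,2)=1.282 V=85.729

span = t_max - t_min = 3.33 - 0.89 = 2.440
L(1,2) = 41, L_eff = 1 - 41/255 = 0.839216 (inverted)
t(1,2) = 3.33 - 2.440·0.839216 = 1.282
Σt over all 4·7 pixels = 74656/1275 ≈ 58.5537255
V = pitch²·Σt = 1.21²·74656/1275 = 85.729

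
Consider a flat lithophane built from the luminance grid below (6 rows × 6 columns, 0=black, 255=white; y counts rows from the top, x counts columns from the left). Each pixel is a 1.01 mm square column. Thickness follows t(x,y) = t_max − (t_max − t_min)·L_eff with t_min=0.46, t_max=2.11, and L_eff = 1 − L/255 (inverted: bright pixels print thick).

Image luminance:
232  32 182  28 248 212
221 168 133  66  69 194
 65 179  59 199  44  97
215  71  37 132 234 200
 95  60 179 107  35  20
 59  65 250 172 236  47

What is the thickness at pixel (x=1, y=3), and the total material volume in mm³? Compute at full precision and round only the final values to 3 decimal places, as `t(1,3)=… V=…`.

t(1,3)=0.919 V=47.533

span = t_max - t_min = 2.11 - 0.46 = 1.650
L(1,3) = 71, L_eff = 1 - 71/255 = 0.721569 (inverted)
t(1,3) = 2.11 - 1.650·0.721569 = 0.919
Σt over all 6·6 pixels = 39607/850 ≈ 46.5964706
V = pitch²·Σt = 1.01²·39607/850 = 47.533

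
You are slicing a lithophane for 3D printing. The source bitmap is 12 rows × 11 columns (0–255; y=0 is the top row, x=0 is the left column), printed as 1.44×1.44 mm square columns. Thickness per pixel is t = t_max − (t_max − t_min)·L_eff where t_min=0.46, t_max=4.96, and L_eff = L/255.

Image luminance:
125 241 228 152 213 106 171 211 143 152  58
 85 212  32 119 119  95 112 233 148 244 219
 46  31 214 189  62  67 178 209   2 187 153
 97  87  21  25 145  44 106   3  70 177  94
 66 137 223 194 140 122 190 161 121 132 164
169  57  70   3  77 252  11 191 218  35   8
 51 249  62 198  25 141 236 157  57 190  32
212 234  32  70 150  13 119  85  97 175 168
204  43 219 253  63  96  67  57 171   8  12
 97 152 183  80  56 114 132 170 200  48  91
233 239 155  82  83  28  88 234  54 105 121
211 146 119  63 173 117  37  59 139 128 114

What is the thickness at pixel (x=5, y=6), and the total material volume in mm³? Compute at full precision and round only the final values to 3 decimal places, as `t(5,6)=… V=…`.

span = t_max - t_min = 4.96 - 0.46 = 4.500
L(5,6) = 141, L_eff = 141/255 = 0.552941
t(5,6) = 4.96 - 4.500·0.552941 = 2.472
Σt over all 12·11 pixels = 311067/850 ≈ 365.9611765
V = pitch²·Σt = 1.44²·311067/850 = 758.857

t(5,6)=2.472 V=758.857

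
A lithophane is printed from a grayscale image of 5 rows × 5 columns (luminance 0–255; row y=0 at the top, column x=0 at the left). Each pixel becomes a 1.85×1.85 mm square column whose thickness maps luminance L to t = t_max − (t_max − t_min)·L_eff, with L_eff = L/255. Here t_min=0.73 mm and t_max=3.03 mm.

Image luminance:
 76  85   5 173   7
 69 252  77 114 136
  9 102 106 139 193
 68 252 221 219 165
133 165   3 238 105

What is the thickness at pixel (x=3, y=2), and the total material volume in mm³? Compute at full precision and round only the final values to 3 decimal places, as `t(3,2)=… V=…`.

span = t_max - t_min = 3.03 - 0.73 = 2.300
L(3,2) = 139, L_eff = 139/255 = 0.545098
t(3,2) = 3.03 - 2.300·0.545098 = 1.776
Σt over all 5·5 pixels = 243173/5100 ≈ 47.6809804
V = pitch²·Σt = 1.85²·243173/5100 = 163.188

t(3,2)=1.776 V=163.188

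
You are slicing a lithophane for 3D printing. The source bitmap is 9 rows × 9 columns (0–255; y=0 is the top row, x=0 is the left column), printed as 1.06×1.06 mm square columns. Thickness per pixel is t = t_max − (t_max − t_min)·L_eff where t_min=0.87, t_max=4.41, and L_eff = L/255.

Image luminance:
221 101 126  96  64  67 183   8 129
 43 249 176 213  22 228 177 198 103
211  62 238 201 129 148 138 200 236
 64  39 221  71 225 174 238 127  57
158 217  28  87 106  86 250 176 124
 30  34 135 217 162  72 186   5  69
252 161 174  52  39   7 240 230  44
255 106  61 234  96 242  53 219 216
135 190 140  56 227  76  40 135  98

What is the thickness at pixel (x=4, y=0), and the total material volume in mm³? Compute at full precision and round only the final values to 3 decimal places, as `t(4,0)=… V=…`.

t(4,0)=3.522 V=228.174

span = t_max - t_min = 4.41 - 0.87 = 3.540
L(4,0) = 64, L_eff = 64/255 = 0.250980
t(4,0) = 4.41 - 3.540·0.250980 = 3.522
Σt over all 9·9 pixels = 1726131/8500 ≈ 203.0742353
V = pitch²·Σt = 1.06²·1726131/8500 = 228.174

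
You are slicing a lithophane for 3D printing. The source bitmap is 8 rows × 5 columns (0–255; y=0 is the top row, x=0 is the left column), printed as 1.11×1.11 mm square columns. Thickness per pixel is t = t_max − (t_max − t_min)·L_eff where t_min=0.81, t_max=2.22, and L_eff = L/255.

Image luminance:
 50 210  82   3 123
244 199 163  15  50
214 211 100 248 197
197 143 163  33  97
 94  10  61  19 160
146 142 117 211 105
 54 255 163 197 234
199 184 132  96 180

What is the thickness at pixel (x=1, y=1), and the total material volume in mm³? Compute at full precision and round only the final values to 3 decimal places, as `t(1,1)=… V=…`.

t(1,1)=1.120 V=71.933

span = t_max - t_min = 2.22 - 0.81 = 1.410
L(1,1) = 199, L_eff = 199/255 = 0.780392
t(1,1) = 2.22 - 1.410·0.780392 = 1.120
Σt over all 8·5 pixels = 496253/8500 ≈ 58.3827059
V = pitch²·Σt = 1.11²·496253/8500 = 71.933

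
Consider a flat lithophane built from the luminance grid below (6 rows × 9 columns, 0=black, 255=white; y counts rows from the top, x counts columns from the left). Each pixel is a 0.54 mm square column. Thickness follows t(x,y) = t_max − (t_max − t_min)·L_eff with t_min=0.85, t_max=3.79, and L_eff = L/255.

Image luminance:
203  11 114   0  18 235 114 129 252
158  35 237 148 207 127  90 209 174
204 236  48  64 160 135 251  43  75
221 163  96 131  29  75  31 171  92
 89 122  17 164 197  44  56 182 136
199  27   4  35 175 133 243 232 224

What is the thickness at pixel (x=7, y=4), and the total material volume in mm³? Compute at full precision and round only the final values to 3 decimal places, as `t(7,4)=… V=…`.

span = t_max - t_min = 3.79 - 0.85 = 2.940
L(7,4) = 182, L_eff = 182/255 = 0.713725
t(7,4) = 3.79 - 2.940·0.713725 = 1.692
Σt over all 6·9 pixels = 52852/425 ≈ 124.3576471
V = pitch²·Σt = 0.54²·52852/425 = 36.263

t(7,4)=1.692 V=36.263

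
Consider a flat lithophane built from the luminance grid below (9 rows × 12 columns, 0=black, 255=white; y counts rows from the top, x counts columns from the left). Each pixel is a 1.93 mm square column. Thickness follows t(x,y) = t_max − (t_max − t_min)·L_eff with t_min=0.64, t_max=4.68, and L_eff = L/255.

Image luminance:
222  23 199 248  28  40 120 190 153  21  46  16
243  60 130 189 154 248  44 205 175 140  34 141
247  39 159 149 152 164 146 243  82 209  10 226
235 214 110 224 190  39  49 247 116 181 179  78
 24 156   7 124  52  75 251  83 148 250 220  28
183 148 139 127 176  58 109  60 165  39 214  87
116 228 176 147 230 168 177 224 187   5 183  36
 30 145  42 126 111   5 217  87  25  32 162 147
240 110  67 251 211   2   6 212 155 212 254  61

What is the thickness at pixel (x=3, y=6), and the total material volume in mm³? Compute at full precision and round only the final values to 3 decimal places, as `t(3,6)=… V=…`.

span = t_max - t_min = 4.68 - 0.64 = 4.040
L(3,6) = 147, L_eff = 147/255 = 0.576471
t(3,6) = 4.68 - 4.040·0.576471 = 2.351
Σt over all 9·12 pixels = 103589/375 ≈ 276.2373333
V = pitch²·Σt = 1.93²·103589/375 = 1028.956

t(3,6)=2.351 V=1028.956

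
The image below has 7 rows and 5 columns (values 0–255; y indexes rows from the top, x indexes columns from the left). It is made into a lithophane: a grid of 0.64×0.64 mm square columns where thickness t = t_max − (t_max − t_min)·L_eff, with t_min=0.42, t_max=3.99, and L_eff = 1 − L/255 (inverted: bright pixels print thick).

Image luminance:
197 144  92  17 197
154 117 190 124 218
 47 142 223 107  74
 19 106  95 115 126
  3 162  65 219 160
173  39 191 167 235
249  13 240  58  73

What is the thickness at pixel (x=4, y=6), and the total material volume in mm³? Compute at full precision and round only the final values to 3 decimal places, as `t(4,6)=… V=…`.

span = t_max - t_min = 3.99 - 0.42 = 3.570
L(4,6) = 73, L_eff = 1 - 73/255 = 0.713725 (inverted)
t(4,6) = 3.99 - 3.570·0.713725 = 1.442
Σt over all 7·5 pixels = 78.414
V = pitch²·Σt = 0.64²·78.414 = 32.118

t(4,6)=1.442 V=32.118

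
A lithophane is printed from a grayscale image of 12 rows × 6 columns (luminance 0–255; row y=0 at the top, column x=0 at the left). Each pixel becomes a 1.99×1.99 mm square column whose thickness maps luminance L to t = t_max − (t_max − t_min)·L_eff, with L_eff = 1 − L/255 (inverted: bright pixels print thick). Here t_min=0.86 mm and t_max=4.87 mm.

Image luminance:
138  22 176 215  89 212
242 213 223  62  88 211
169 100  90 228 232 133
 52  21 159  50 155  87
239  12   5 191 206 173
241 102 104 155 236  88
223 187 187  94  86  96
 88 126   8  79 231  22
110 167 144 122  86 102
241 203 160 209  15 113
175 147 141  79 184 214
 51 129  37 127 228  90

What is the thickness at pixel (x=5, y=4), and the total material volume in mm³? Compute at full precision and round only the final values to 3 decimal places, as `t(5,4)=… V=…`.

span = t_max - t_min = 4.87 - 0.86 = 4.010
L(5,4) = 173, L_eff = 1 - 173/255 = 0.321569 (inverted)
t(5,4) = 4.87 - 4.010·0.321569 = 3.581
Σt over all 12·6 pixels = 275839/1275 ≈ 216.3443137
V = pitch²·Σt = 1.99²·275839/1275 = 856.745

t(5,4)=3.581 V=856.745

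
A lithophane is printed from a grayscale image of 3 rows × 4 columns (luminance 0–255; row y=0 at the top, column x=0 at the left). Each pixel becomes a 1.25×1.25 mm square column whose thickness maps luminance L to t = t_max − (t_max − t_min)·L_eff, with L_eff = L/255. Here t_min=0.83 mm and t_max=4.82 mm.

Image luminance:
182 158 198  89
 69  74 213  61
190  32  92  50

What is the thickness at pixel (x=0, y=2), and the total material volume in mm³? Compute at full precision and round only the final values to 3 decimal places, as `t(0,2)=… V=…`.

t(0,2)=1.847 V=55.951

span = t_max - t_min = 4.82 - 0.83 = 3.990
L(0,2) = 190, L_eff = 190/255 = 0.745098
t(0,2) = 4.82 - 3.990·0.745098 = 1.847
Σt over all 3·4 pixels = 76094/2125 ≈ 35.8089412
V = pitch²·Σt = 1.25²·76094/2125 = 55.951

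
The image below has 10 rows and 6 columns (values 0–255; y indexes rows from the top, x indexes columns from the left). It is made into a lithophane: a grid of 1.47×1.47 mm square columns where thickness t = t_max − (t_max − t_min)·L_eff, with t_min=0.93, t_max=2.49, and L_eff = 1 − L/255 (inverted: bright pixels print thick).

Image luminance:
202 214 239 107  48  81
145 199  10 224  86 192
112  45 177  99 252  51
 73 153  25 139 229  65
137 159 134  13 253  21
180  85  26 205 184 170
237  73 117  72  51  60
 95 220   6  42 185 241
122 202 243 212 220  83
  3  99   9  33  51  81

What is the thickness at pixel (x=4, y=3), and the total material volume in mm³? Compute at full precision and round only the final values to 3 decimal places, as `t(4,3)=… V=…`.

t(4,3)=2.331 V=219.606

span = t_max - t_min = 2.49 - 0.93 = 1.560
L(4,3) = 229, L_eff = 1 - 229/255 = 0.101961 (inverted)
t(4,3) = 2.49 - 1.560·0.101961 = 2.331
Σt over all 10·6 pixels = 215958/2125 ≈ 101.6272941
V = pitch²·Σt = 1.47²·215958/2125 = 219.606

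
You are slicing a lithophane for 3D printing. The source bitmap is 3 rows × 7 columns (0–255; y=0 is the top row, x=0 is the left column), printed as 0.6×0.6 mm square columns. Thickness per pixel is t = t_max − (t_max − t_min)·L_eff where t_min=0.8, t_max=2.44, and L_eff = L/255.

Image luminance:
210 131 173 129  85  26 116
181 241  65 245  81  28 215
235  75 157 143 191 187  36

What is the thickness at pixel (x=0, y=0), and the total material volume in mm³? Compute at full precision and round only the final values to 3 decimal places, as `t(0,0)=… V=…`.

t(0,0)=1.089 V=11.616

span = t_max - t_min = 2.44 - 0.8 = 1.640
L(0,0) = 210, L_eff = 210/255 = 0.823529
t(0,0) = 2.44 - 1.640·0.823529 = 1.089
Σt over all 3·7 pixels = 41141/1275 ≈ 32.2674510
V = pitch²·Σt = 0.6²·41141/1275 = 11.616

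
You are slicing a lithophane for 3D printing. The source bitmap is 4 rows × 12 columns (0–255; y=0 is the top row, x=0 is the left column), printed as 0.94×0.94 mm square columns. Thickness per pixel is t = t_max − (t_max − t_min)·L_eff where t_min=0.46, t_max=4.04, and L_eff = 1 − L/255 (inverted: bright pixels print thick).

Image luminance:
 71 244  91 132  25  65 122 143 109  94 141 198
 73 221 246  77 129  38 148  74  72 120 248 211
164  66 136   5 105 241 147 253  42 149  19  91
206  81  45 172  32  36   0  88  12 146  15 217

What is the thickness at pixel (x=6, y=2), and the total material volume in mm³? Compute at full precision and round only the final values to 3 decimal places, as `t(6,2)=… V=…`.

span = t_max - t_min = 4.04 - 0.46 = 3.580
L(6,2) = 147, L_eff = 1 - 147/255 = 0.423529 (inverted)
t(6,2) = 4.04 - 3.580·0.423529 = 2.524
Σt over all 4·12 pixels = 127676/1275 ≈ 100.1380392
V = pitch²·Σt = 0.94²·127676/1275 = 88.482

t(6,2)=2.524 V=88.482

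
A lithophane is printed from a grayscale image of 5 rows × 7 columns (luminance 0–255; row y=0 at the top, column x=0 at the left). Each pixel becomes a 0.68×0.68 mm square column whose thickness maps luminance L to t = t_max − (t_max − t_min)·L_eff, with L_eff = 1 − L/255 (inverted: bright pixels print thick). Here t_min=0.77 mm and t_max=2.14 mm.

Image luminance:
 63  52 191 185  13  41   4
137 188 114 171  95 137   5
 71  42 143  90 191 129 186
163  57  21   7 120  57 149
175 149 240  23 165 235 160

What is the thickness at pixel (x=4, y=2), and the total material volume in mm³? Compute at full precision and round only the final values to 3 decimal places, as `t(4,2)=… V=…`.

span = t_max - t_min = 2.14 - 0.77 = 1.370
L(4,2) = 191, L_eff = 1 - 191/255 = 0.250980 (inverted)
t(4,2) = 2.14 - 1.370·0.250980 = 1.796
Σt over all 5·7 pixels = 205163/4250 ≈ 48.2736471
V = pitch²·Σt = 0.68²·205163/4250 = 22.322

t(4,2)=1.796 V=22.322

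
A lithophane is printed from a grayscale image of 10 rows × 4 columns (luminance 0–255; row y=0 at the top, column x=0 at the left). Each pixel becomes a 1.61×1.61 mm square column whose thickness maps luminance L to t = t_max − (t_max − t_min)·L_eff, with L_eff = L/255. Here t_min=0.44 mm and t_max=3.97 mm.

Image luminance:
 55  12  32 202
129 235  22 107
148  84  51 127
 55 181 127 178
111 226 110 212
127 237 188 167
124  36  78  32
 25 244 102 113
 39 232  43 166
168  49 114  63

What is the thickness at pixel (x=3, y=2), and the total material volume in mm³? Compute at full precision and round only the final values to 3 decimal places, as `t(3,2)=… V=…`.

t(3,2)=2.212 V=241.146

span = t_max - t_min = 3.97 - 0.44 = 3.530
L(3,2) = 127, L_eff = 127/255 = 0.498039
t(3,2) = 3.97 - 3.530·0.498039 = 2.212
Σt over all 10·4 pixels = 2372297/25500 ≈ 93.0312549
V = pitch²·Σt = 1.61²·2372297/25500 = 241.146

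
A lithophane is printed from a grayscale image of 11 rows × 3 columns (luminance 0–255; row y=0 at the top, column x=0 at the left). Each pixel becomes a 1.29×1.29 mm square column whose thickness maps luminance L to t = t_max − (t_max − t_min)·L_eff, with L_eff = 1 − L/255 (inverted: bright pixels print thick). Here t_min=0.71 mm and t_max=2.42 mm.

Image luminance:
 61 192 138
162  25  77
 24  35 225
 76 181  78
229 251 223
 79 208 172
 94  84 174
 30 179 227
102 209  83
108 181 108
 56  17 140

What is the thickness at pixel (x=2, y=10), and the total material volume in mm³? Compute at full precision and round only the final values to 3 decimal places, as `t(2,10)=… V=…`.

span = t_max - t_min = 2.42 - 0.71 = 1.710
L(2,10) = 140, L_eff = 1 - 140/255 = 0.450980 (inverted)
t(2,10) = 2.42 - 1.710·0.450980 = 1.649
Σt over all 11·3 pixels = 440151/8500 ≈ 51.7824706
V = pitch²·Σt = 1.29²·440151/8500 = 86.171

t(2,10)=1.649 V=86.171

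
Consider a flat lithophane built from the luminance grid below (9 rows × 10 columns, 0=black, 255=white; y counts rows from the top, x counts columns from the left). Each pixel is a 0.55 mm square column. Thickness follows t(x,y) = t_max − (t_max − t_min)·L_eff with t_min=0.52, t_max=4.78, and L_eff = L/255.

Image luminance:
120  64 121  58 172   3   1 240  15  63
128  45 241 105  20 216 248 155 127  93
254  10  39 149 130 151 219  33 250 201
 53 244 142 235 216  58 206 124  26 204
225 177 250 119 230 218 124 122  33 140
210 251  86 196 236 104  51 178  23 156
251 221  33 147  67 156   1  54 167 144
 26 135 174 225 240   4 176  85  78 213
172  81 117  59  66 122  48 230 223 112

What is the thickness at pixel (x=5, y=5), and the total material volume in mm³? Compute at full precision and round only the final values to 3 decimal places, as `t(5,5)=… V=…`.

t(5,5)=3.043 V=68.811

span = t_max - t_min = 4.78 - 0.52 = 4.260
L(5,5) = 104, L_eff = 104/255 = 0.407843
t(5,5) = 4.78 - 4.260·0.407843 = 3.043
Σt over all 9·10 pixels = 193353/850 ≈ 227.4741176
V = pitch²·Σt = 0.55²·193353/850 = 68.811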